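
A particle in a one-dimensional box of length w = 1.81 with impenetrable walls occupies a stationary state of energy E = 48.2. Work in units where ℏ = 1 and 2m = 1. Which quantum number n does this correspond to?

n = 4

From E_n = n²π²ℏ²/(2mw²) invert to n = √(2mw²E)/(πℏ).
n = (1.81/π) × √(2 × 0.5 × 48.2) = 4.000 → n = 4.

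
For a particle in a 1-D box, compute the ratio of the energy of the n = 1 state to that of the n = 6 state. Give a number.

0.0277778

E_n = n²π²ℏ²/(2mL²) so the ratio is n₂²/n₁² = 1/36 = 0.0277778.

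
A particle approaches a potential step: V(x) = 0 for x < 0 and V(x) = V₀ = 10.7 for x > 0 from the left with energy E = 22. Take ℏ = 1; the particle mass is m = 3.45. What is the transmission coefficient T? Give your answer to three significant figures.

The wavenumbers are k₁ = √(2mE)/ℏ = 12.32 on the left and k₂ = √(2m(E − V₀))/ℏ = 8.830 on the right.
Continuity of ψ and ψ′ at the step yields the reflection amplitude r = (k₁ − k₂)/(k₁ + k₂) = 0.1650; thus R = |r|² = 0.02724, T = 0.9728.

T = 0.973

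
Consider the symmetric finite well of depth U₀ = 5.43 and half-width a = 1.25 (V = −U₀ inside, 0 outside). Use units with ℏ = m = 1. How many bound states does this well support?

Define the well-strength parameter z₀ = (a/ℏ)√(2mU₀) = 1.25 × √(2·1·5.43) = 4.119.
The even/odd transcendental equations gain one root per π/2 in z₀, giving N = 1 + ⌊2z₀/π⌋ = 1 + ⌊2.622⌋ = 3.

N = 3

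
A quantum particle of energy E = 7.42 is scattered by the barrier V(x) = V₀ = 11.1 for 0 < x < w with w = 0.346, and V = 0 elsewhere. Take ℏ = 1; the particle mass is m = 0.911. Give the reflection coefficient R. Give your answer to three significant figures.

R = 0.540

E < V₀: inside the barrier ψ ∝ e^{±κx} with κ = √(2m(V₀ − E))/ℏ = 2.589.
κw = 0.8959, sinh(κw) = 1.021.
The exact tunnelling result is T⁻¹ = 1 + V₀² sinh²(κw) / [4E(V₀ − E)] = 2.175, so T = 0.460.
R = 1 − T = 0.540.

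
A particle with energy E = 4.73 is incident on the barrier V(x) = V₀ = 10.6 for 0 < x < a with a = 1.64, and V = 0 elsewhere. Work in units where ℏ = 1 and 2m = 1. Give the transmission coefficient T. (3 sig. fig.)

E < V₀: inside the barrier ψ ∝ e^{±κx} with κ = √(2m(V₀ − E))/ℏ = 2.423.
κa = 3.973, sinh(κa) = 26.57.
Matching ψ, ψ′ at both faces gives T = [1 + V₀² sinh²(κa) / (4E(V₀ − E))]⁻¹ = 1/715.4 = 0.00140.

T = 0.00140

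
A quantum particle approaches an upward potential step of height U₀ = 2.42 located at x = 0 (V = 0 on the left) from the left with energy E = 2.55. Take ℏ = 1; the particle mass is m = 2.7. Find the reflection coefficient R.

On each side the TISE gives plane waves with k = √(2m(E − V))/ℏ: k₁ = √(2·2.7·2.55) = 3.711, k₂ = √(2·2.7·0.13) = 0.8379.
Matching ψ and ψ′ at x = 0 gives r = (k₁ − k₂)/(k₁ + k₂), so R = r² = 0.3989 and T = 1 − R = 0.6011.

R = 0.399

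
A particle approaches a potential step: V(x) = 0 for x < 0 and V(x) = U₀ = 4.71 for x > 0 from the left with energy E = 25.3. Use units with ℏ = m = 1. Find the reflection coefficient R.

R = 0.00265

The wavenumbers are k₁ = √(2mE)/ℏ = 7.113 on the left and k₂ = √(2m(E − U₀))/ℏ = 6.417 on the right.
Matching ψ and ψ′ at x = 0 gives r = (k₁ − k₂)/(k₁ + k₂), so R = r² = 0.002648 and T = 1 − R = 0.9974.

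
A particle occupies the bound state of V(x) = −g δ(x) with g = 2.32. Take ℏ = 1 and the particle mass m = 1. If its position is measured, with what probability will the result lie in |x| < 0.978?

P = 0.989

The normalised bound state is ψ = √κ e^{−κ|x|} with κ = mg/ℏ² = 2.320.
P(|x| < d) = ∫_{−d}^{d} κ e^{−2κ|x|} dx = 1 − e^{−2κd} = 1 − e^{−4.538} = 0.9893.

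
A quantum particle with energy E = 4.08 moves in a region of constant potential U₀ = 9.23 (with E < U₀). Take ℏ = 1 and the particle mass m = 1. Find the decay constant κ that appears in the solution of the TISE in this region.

Since E < U₀ the TISE in this region is ψ'' = κ²ψ with κ = √(2m(U₀ − E))/ℏ.
κ = √(2 × 1 × 5.15) = 3.209.

κ = 3.21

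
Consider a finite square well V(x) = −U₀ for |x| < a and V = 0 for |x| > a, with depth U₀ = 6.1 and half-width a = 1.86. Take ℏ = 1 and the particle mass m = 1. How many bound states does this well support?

N = 5

The dimensionless depth is z₀ = a√(2mU₀)/ℏ = 1.86 × √(12.20) = 6.497.
A new bound state (alternating even/odd) appears each time z₀ passes a multiple of π/2, so N = ⌊2z₀/π⌋ + 1 = ⌊4.136⌋ + 1 = 5.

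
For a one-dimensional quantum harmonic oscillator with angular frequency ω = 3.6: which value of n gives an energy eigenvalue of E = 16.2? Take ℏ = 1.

n = 4

E_n = ℏω(n + ½) ⇒ n = E/(ℏω) − ½ = 16.2/3.6 − 0.5 = 4.000 → n = 4.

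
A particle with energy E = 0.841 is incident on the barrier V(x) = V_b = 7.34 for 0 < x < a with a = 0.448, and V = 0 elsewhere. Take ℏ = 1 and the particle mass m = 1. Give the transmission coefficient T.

E < V_b: inside the barrier ψ ∝ e^{±κx} with κ = √(2m(V_b − E))/ℏ = 3.605.
κa = 1.615, sinh(κa) = 2.415.
The exact tunnelling result is T⁻¹ = 1 + V_b² sinh²(κa) / [4E(V_b − E)] = 15.37, so T = 0.0651.

T = 0.0651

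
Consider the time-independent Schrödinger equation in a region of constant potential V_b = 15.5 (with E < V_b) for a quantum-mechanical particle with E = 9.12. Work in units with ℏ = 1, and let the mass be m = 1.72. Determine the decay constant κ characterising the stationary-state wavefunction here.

κ = 4.68

Since E < V_b the TISE in this region is ψ'' = κ²ψ with κ = √(2m(V_b − E))/ℏ.
κ = √(2 × 1.72 × 6.38) = 4.685.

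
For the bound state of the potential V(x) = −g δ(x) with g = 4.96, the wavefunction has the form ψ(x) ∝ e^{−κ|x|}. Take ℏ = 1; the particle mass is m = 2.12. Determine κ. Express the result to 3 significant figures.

Integrate −(ℏ²/2m)ψ'' − gδ(x)ψ = Eψ from −ε to +ε: the ψ'' term gives ψ'(0⁺) − ψ'(0⁻) and the δ term gives −(2mg/ℏ²)ψ(0).
With ψ ∝ e^{−κ|x|} this yields −2κ = −2mg/ℏ², so κ = mg/ℏ² = 10.52.

κ = 10.5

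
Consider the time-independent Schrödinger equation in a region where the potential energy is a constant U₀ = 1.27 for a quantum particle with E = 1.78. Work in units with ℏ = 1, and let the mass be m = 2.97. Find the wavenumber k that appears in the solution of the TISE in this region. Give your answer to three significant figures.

k = 1.74

With E > U₀ the solution is oscillatory, ψ ∝ e^{±ikx} with k = √(2m(E − U₀))/ℏ.
k = √(2 × 2.97 × 0.51) = 1.741.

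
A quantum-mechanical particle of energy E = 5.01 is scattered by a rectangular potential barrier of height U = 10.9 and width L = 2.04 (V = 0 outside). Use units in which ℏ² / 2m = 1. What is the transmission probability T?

Since E < U the interior solution is evanescent with decay constant κ = √(2m(U − E))/ℏ = 2.427.
κL = 4.951, sinh(κL) = 70.65.
Matching ψ, ψ′ at both faces gives T = [1 + U² sinh²(κL) / (4E(U − E))]⁻¹ = 1/5025 = 0.000199.

T = 0.000199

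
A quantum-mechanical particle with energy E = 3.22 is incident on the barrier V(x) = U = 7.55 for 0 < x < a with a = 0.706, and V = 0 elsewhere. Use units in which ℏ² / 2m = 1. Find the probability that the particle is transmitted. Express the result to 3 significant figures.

T = 0.188

E < U: inside the barrier ψ ∝ e^{±κx} with κ = √(2m(U − E))/ℏ = 2.081.
κa = 1.469, sinh(κa) = 2.058.
Matching ψ, ψ′ at both faces gives T = [1 + U² sinh²(κa) / (4E(U − E))]⁻¹ = 1/5.327 = 0.188.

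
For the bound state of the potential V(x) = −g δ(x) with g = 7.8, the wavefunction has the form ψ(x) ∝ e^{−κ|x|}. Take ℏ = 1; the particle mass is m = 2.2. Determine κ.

κ = 17.2

Integrating the TISE across x = 0 gives the cusp condition ψ'(0⁺) − ψ'(0⁻) = −(2mg/ℏ²)ψ(0).
With ψ ∝ e^{−κ|x|} this yields −2κ = −2mg/ℏ², so κ = mg/ℏ² = 17.16.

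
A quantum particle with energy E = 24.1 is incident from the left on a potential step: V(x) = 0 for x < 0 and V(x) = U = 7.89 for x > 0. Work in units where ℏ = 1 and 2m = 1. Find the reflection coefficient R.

R = 0.00977

On each side the TISE gives plane waves with k = √(2m(E − V))/ℏ: k₁ = √(2·½·24.1) = 4.909, k₂ = √(2·½·16.21) = 4.026.
Continuity of ψ and ψ′ at the step yields the reflection amplitude r = (k₁ − k₂)/(k₁ + k₂) = 0.09882; thus R = |r|² = 0.009766, T = 0.9902.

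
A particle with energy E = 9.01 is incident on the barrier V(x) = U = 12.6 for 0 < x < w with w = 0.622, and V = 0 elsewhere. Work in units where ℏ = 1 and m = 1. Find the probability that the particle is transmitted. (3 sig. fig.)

Since E < U the interior solution is evanescent with decay constant κ = √(2m(U − E))/ℏ = 2.680.
κw = 1.667, sinh(κw) = 2.553.
The exact tunnelling result is T⁻¹ = 1 + U² sinh²(κw) / [4E(U − E)] = 8.997, so T = 0.111.

T = 0.111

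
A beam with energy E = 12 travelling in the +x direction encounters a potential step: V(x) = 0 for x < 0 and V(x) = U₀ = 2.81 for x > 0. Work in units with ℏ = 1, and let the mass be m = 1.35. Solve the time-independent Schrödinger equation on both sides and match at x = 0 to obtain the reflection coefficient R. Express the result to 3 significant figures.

R = 0.00444

On each side the TISE gives plane waves with k = √(2m(E − V))/ℏ: k₁ = √(2·1.35·12) = 5.692, k₂ = √(2·1.35·9.19) = 4.981.
Continuity of ψ and ψ′ at the step yields the reflection amplitude r = (k₁ − k₂)/(k₁ + k₂) = 0.06660; thus R = |r|² = 0.004435, T = 0.9956.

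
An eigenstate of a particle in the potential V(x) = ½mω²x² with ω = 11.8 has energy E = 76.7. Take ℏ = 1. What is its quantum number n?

n = 6

E_n = ℏω(n + ½) ⇒ n = E/(ℏω) − ½ = 76.7/11.8 − 0.5 = 6.000 → n = 6.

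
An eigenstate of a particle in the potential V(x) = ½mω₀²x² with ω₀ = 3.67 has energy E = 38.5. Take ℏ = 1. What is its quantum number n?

Invert E_n = (n + ½)ℏω₀: n = E/ℏω₀ − ½ = 9.990, so n = 10.

n = 10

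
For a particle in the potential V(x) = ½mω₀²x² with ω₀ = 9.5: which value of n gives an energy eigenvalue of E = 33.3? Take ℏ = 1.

n = 3

Invert E_n = (n + ½)ℏω₀: n = E/ℏω₀ − ½ = 3.005, so n = 3.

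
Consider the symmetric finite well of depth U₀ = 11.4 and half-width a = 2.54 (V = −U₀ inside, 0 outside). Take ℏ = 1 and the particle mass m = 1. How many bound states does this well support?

Define the well-strength parameter z₀ = (a/ℏ)√(2mU₀) = 2.54 × √(2·1·11.4) = 12.13.
A new bound state (alternating even/odd) appears each time z₀ passes a multiple of π/2, so N = ⌊2z₀/π⌋ + 1 = ⌊7.721⌋ + 1 = 8.

N = 8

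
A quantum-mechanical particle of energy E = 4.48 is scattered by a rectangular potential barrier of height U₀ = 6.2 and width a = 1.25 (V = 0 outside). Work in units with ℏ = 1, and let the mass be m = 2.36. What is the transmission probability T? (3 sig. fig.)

T = 0.00258

Since E < U₀ the interior solution is evanescent with decay constant κ = √(2m(U₀ − E))/ℏ = 2.849.
κa = 3.562, sinh(κa) = 17.60.
The exact tunnelling result is T⁻¹ = 1 + U₀² sinh²(κa) / [4E(U₀ − E)] = 387.1, so T = 0.00258.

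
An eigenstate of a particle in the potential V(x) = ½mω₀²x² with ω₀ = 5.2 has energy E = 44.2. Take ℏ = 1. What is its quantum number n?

n = 8

E_n = ℏω₀(n + ½) ⇒ n = E/(ℏω₀) − ½ = 44.2/5.2 − 0.5 = 8.000 → n = 8.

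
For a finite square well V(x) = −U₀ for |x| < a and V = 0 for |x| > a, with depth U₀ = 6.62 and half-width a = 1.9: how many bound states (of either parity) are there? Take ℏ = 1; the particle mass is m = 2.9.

N = 8

The dimensionless depth is z₀ = a√(2mU₀)/ℏ = 1.9 × √(38.40) = 11.77.
A new bound state (alternating even/odd) appears each time z₀ passes a multiple of π/2, so N = ⌊2z₀/π⌋ + 1 = ⌊7.495⌋ + 1 = 8.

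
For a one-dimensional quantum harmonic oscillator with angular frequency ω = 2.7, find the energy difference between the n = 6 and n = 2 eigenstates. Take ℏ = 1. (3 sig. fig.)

E_n = ℏω(n + ½), so ΔE = (6 − 2) ℏω = 4 × 2.7 = 10.80.

ΔE = 10.8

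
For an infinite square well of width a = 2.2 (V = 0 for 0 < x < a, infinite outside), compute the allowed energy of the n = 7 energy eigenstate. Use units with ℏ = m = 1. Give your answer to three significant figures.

E = 50.0

Requiring ψ(0) = ψ(a) = 0 quantises k = nπ/a, hence E_n = ℏ²k²/2m = n²π²ℏ²/(2ma²).
E_7 = 7² × π² / (2 × 1 × 2.2²) = 49.96.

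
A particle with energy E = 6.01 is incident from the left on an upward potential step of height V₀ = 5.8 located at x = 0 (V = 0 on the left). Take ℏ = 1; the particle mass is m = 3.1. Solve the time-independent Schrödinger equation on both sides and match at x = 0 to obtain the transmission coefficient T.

On each side the TISE gives plane waves with k = √(2m(E − V))/ℏ: k₁ = √(2·3.1·6.01) = 6.104, k₂ = √(2·3.1·0.21) = 1.141.
Continuity of ψ and ψ′ at the step yields the reflection amplitude r = (k₁ − k₂)/(k₁ + k₂) = 0.6850; thus R = |r|² = 0.4693, T = 0.5307.

T = 0.531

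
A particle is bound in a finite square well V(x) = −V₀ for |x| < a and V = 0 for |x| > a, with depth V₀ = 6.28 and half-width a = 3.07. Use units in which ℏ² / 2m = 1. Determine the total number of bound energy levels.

The dimensionless depth is z₀ = a√(2mV₀)/ℏ = 3.07 × √(6.280) = 7.693.
The even/odd transcendental equations gain one root per π/2 in z₀, giving N = 1 + ⌊2z₀/π⌋ = 1 + ⌊4.898⌋ = 5.

N = 5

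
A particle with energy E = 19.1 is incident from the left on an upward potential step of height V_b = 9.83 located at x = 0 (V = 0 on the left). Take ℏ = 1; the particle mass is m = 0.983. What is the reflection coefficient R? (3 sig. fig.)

On each side the TISE gives plane waves with k = √(2m(E − V))/ℏ: k₁ = √(2·0.983·19.1) = 6.128, k₂ = √(2·0.983·9.27) = 4.269.
Matching ψ and ψ′ at x = 0 gives r = (k₁ − k₂)/(k₁ + k₂), so R = r² = 0.03196 and T = 1 − R = 0.9680.

R = 0.0320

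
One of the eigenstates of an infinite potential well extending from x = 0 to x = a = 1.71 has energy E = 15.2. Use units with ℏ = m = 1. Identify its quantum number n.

For an infinite well E_n = n²π²ℏ²/(2ma²), so n = (a/πℏ)√(2mE).
n = (1.71/π) × √(2 × 1 × 15.2) = 3.001 → n = 3.

n = 3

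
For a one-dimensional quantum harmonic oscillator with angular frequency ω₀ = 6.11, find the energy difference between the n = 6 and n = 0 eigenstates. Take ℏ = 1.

E_n = ℏω₀(n + ½), so ΔE = (6 − 0) ℏω₀ = 6 × 6.11 = 36.66.

ΔE = 36.7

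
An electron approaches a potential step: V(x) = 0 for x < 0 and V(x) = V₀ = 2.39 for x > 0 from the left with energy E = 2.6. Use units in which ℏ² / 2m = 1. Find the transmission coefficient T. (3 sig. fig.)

On each side the TISE gives plane waves with k = √(2m(E − V))/ℏ: k₁ = √(2·½·2.6) = 1.612, k₂ = √(2·½·0.21) = 0.4583.
Continuity of ψ and ψ′ at the step yields the reflection amplitude r = (k₁ − k₂)/(k₁ + k₂) = 0.5574; thus R = |r|² = 0.3107, T = 0.6893.

T = 0.689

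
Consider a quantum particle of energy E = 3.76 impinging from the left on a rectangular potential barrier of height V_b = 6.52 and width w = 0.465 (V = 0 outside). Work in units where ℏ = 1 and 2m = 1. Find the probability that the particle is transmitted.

T = 0.574

Since E < V_b the interior solution is evanescent with decay constant κ = √(2m(V_b − E))/ℏ = 1.661.
κw = 0.7725, sinh(κw) = 0.8517.
The exact tunnelling result is T⁻¹ = 1 + V_b² sinh²(κw) / [4E(V_b − E)] = 1.743, so T = 0.574.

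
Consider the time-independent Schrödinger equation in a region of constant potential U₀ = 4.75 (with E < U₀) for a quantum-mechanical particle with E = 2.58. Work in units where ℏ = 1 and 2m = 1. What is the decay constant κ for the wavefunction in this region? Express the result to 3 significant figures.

κ = 1.47

Since E < U₀ the TISE in this region is ψ'' = κ²ψ with κ = √(2m(U₀ − E))/ℏ.
κ = √(2 × 0.5 × 2.17) = 1.473.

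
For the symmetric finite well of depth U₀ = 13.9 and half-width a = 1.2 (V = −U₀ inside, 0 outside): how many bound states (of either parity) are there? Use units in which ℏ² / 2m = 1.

N = 3

The dimensionless depth is z₀ = a√(2mU₀)/ℏ = 1.2 × √(13.90) = 4.474.
A new bound state (alternating even/odd) appears each time z₀ passes a multiple of π/2, so N = ⌊2z₀/π⌋ + 1 = ⌊2.848⌋ + 1 = 3.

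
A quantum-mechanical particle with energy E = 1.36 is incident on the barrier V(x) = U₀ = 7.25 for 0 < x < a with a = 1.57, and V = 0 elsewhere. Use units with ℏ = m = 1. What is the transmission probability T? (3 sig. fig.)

T = 0.0000509

E < U₀: inside the barrier ψ ∝ e^{±κx} with κ = √(2m(U₀ − E))/ℏ = 3.432.
κa = 5.389, sinh(κa) = 109.4.
The exact tunnelling result is T⁻¹ = 1 + U₀² sinh²(κa) / [4E(U₀ − E)] = 19650, so T = 0.0000509.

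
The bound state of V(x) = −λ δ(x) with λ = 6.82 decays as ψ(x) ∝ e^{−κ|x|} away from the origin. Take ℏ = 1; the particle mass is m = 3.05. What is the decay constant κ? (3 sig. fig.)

Integrate −(ℏ²/2m)ψ'' − λδ(x)ψ = Eψ from −ε to +ε: the ψ'' term gives ψ'(0⁺) − ψ'(0⁻) and the δ term gives −(2mλ/ℏ²)ψ(0).
With ψ ∝ e^{−κ|x|} this yields −2κ = −2mλ/ℏ², so κ = mλ/ℏ² = 20.80.

κ = 20.8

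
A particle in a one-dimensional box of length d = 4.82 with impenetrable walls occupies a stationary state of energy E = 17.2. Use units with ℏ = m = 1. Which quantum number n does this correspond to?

For an infinite well E_n = n²π²ℏ²/(2md²), so n = (d/πℏ)√(2mE).
n = (4.82/π) × √(2 × 1 × 17.2) = 8.999 → n = 9.

n = 9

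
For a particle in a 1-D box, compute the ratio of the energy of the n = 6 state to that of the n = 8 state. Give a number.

E_n = n²π²ℏ²/(2mL²) so the ratio is n₂²/n₁² = 36/64 = 0.5625.

0.5625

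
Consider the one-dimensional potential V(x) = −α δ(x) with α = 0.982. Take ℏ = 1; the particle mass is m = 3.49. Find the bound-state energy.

The bound state is ψ(x) = √κ e^{−κ|x|}. The derivative jump ψ'(0⁺) − ψ'(0⁻) = −(2mα/ℏ²)ψ(0) fixes κ = mα/ℏ² = 3.427.
Then E = −ℏ²κ²/(2m) = −mα²/(2ℏ²) = -1.683.

E = -1.68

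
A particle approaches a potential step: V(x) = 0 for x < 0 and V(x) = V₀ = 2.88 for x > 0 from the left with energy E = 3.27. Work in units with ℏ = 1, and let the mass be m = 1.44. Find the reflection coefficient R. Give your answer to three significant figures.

R = 0.237

The wavenumbers are k₁ = √(2mE)/ℏ = 3.069 on the left and k₂ = √(2m(E − V₀))/ℏ = 1.060 on the right.
Matching ψ and ψ′ at x = 0 gives r = (k₁ − k₂)/(k₁ + k₂), so R = r² = 0.2368 and T = 1 − R = 0.7632.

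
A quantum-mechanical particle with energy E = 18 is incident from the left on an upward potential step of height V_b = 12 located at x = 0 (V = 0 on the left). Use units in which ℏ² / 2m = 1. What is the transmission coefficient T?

On each side the TISE gives plane waves with k = √(2m(E − V))/ℏ: k₁ = √(2·½·18) = 4.243, k₂ = √(2·½·6) = 2.449.
Continuity of ψ and ψ′ at the step yields the reflection amplitude r = (k₁ − k₂)/(k₁ + k₂) = 0.2679; thus R = |r|² = 0.07180, T = 0.9282.

T = 0.928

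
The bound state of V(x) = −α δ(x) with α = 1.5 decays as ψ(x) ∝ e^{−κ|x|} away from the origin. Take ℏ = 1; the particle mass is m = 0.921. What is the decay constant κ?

κ = 1.38

Integrate −(ℏ²/2m)ψ'' − αδ(x)ψ = Eψ from −ε to +ε: the ψ'' term gives ψ'(0⁺) − ψ'(0⁻) and the δ term gives −(2mα/ℏ²)ψ(0).
With ψ ∝ e^{−κ|x|} this yields −2κ = −2mα/ℏ², so κ = mα/ℏ² = 1.382.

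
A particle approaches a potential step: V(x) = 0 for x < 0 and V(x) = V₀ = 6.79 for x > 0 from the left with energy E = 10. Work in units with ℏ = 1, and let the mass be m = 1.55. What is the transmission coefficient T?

On each side the TISE gives plane waves with k = √(2m(E − V))/ℏ: k₁ = √(2·1.55·10) = 5.568, k₂ = √(2·1.55·3.21) = 3.155.
Continuity of ψ and ψ′ at the step yields the reflection amplitude r = (k₁ − k₂)/(k₁ + k₂) = 0.2767; thus R = |r|² = 0.07655, T = 0.9235.

T = 0.923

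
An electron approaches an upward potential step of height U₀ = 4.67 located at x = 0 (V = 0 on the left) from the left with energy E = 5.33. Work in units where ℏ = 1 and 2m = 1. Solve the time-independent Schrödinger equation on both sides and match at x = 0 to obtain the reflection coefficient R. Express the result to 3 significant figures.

R = 0.230

The wavenumbers are k₁ = √(2mE)/ℏ = 2.309 on the left and k₂ = √(2m(E − U₀))/ℏ = 0.8124 on the right.
Continuity of ψ and ψ′ at the step yields the reflection amplitude r = (k₁ − k₂)/(k₁ + k₂) = 0.4794; thus R = |r|² = 0.2298, T = 0.7702.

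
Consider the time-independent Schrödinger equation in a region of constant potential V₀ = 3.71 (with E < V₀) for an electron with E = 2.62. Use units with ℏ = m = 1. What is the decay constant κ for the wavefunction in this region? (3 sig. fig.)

κ = 1.48

Since E < V₀ the TISE in this region is ψ'' = κ²ψ with κ = √(2m(V₀ − E))/ℏ.
κ = √(2 × 1 × 1.09) = 1.476.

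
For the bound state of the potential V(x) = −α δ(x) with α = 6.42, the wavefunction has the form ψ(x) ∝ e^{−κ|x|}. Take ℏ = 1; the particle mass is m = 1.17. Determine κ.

Integrate −(ℏ²/2m)ψ'' − αδ(x)ψ = Eψ from −ε to +ε: the ψ'' term gives ψ'(0⁺) − ψ'(0⁻) and the δ term gives −(2mα/ℏ²)ψ(0).
With ψ ∝ e^{−κ|x|} this yields −2κ = −2mα/ℏ², so κ = mα/ℏ² = 7.511.

κ = 7.51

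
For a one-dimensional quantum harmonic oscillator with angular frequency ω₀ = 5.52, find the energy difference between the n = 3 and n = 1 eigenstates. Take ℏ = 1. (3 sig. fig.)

E_n = ℏω₀(n + ½), so ΔE = (3 − 1) ℏω₀ = 2 × 5.52 = 11.04.

ΔE = 11.0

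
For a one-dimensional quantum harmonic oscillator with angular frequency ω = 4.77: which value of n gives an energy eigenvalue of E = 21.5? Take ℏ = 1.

Invert E_n = (n + ½)ℏω: n = E/ℏω − ½ = 4.007, so n = 4.

n = 4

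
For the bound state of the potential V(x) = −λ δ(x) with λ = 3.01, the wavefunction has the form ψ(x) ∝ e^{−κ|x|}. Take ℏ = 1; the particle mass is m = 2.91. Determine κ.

κ = 8.76

Integrating the TISE across x = 0 gives the cusp condition ψ'(0⁺) − ψ'(0⁻) = −(2mλ/ℏ²)ψ(0).
With ψ ∝ e^{−κ|x|} this yields −2κ = −2mλ/ℏ², so κ = mλ/ℏ² = 8.759.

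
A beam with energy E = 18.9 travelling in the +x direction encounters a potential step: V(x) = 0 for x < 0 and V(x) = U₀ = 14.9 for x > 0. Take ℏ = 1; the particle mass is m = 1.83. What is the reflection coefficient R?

R = 0.137

On each side the TISE gives plane waves with k = √(2m(E − V))/ℏ: k₁ = √(2·1.83·18.9) = 8.317, k₂ = √(2·1.83·4) = 3.826.
Continuity of ψ and ψ′ at the step yields the reflection amplitude r = (k₁ − k₂)/(k₁ + k₂) = 0.3698; thus R = |r|² = 0.1368, T = 0.8632.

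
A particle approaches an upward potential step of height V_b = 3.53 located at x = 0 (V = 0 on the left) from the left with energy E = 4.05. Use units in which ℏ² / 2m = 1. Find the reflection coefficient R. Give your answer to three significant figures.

R = 0.223

On each side the TISE gives plane waves with k = √(2m(E − V))/ℏ: k₁ = √(2·½·4.05) = 2.012, k₂ = √(2·½·0.52) = 0.7211.
Continuity of ψ and ψ′ at the step yields the reflection amplitude r = (k₁ − k₂)/(k₁ + k₂) = 0.4724; thus R = |r|² = 0.2232, T = 0.7768.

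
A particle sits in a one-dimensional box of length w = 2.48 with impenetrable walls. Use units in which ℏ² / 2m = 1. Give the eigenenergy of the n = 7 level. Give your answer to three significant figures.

The infinite-well eigenfunctions ψ_n = √(2/w) sin(nπx/w) vanish at both walls, giving E_n = n²π²ℏ²/(2mw²).
E_7 = 7² × π² / (2 × 0.5 × 2.48²) = 78.63.

E = 78.6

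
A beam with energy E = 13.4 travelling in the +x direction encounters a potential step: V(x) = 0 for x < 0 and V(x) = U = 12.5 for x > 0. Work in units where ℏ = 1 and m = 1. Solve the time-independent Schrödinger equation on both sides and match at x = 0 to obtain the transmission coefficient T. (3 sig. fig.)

T = 0.654

On each side the TISE gives plane waves with k = √(2m(E − V))/ℏ: k₁ = √(2·1·13.4) = 5.177, k₂ = √(2·1·0.9) = 1.342.
Matching ψ and ψ′ at x = 0 gives r = (k₁ − k₂)/(k₁ + k₂), so R = r² = 0.3462 and T = 1 − R = 0.6538.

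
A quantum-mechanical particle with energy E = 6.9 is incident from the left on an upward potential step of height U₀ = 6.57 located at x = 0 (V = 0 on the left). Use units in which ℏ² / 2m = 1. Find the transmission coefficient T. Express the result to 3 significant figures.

On each side the TISE gives plane waves with k = √(2m(E − V))/ℏ: k₁ = √(2·½·6.9) = 2.627, k₂ = √(2·½·0.33) = 0.5745.
Continuity of ψ and ψ′ at the step yields the reflection amplitude r = (k₁ − k₂)/(k₁ + k₂) = 0.6411; thus R = |r|² = 0.4110, T = 0.5890.

T = 0.589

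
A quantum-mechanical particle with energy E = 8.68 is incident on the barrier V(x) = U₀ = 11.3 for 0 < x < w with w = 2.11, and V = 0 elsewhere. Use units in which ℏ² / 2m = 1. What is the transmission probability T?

Since E < U₀ the interior solution is evanescent with decay constant κ = √(2m(U₀ − E))/ℏ = 1.619.
κw = 3.415, sinh(κw) = 15.20.
The exact tunnelling result is T⁻¹ = 1 + U₀² sinh²(κw) / [4E(U₀ − E)] = 325.2, so T = 0.00308.

T = 0.00308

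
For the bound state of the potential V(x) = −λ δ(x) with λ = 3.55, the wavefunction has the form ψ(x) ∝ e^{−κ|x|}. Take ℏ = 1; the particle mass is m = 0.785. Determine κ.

κ = 2.79

Integrating the TISE across x = 0 gives the cusp condition ψ'(0⁺) − ψ'(0⁻) = −(2mλ/ℏ²)ψ(0).
With ψ ∝ e^{−κ|x|} this yields −2κ = −2mλ/ℏ², so κ = mλ/ℏ² = 2.787.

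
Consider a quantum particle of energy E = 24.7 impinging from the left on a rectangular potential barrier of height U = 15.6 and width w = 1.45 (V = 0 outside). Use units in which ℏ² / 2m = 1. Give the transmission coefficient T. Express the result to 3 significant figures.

E > U: inside the barrier k₂ = √(2m(E − U))/ℏ = 3.017, k₂w = 4.374.
Matching at both interfaces gives T⁻¹ = 1 + U² sin²(k₂w) / [4E(E − U)] = 1.241, hence T = 0.806.

T = 0.806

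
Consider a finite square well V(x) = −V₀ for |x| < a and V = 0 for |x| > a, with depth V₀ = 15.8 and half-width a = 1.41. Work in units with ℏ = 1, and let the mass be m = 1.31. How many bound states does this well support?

The dimensionless depth is z₀ = a√(2mV₀)/ℏ = 1.41 × √(41.40) = 9.072.
The even/odd transcendental equations gain one root per π/2 in z₀, giving N = 1 + ⌊2z₀/π⌋ = 1 + ⌊5.775⌋ = 6.

N = 6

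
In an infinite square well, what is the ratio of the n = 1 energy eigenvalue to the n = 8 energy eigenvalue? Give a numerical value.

0.015625

E_n = n²π²ℏ²/(2mL²) so the ratio is n₂²/n₁² = 1/64 = 0.015625.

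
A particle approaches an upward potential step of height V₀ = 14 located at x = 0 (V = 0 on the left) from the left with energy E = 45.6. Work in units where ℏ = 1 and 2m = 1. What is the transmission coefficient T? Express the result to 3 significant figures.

On each side the TISE gives plane waves with k = √(2m(E − V))/ℏ: k₁ = √(2·½·45.6) = 6.753, k₂ = √(2·½·31.6) = 5.621.
Matching ψ and ψ′ at x = 0 gives r = (k₁ − k₂)/(k₁ + k₂), so R = r² = 0.008360 and T = 1 − R = 0.9916.

T = 0.992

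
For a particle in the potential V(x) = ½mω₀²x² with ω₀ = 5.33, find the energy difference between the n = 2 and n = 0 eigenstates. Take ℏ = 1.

ΔE = 10.7

E_n = ℏω₀(n + ½), so ΔE = (2 − 0) ℏω₀ = 2 × 5.33 = 10.66.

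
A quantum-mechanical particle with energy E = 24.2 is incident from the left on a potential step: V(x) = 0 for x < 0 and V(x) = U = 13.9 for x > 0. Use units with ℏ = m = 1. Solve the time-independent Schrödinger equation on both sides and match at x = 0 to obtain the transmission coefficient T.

T = 0.956

The wavenumbers are k₁ = √(2mE)/ℏ = 6.957 on the left and k₂ = √(2m(E − U))/ℏ = 4.539 on the right.
Matching ψ and ψ′ at x = 0 gives r = (k₁ − k₂)/(k₁ + k₂), so R = r² = 0.04425 and T = 1 − R = 0.9557.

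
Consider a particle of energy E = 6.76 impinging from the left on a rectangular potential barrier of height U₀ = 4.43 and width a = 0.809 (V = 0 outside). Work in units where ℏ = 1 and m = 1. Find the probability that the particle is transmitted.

Above the barrier the interior wavenumber is k₂ = √(2m(E − U₀))/ℏ = 2.159, giving phase k₂a = 1.746.
Matching at both interfaces gives T⁻¹ = 1 + U₀² sin²(k₂a) / [4E(E − U₀)] = 1.302, hence T = 0.768.

T = 0.768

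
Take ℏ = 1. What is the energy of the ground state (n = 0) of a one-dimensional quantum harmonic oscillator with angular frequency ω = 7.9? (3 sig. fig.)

E = 3.95

Using E_n = (n + ½)ℏω: E_0 = 0.5 × 7.9 = 3.950.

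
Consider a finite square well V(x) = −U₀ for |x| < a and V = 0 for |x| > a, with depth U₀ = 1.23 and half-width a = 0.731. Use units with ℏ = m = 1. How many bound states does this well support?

Define the well-strength parameter z₀ = (a/ℏ)√(2mU₀) = 0.731 × √(2·1·1.23) = 1.147.
The even/odd transcendental equations gain one root per π/2 in z₀, giving N = 1 + ⌊2z₀/π⌋ = 1 + ⌊0.7299⌋ = 1.

N = 1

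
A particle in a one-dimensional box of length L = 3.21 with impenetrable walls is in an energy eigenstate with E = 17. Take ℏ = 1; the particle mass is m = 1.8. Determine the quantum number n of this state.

n = 8

From E_n = n²π²ℏ²/(2mL²) invert to n = √(2mL²E)/(πℏ).
n = (3.21/π) × √(2 × 1.8 × 17) = 7.993 → n = 8.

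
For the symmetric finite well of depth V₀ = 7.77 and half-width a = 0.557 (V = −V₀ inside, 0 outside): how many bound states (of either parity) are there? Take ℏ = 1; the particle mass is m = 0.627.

The dimensionless depth is z₀ = a√(2mV₀)/ℏ = 0.557 × √(9.744) = 1.739.
The even/odd transcendental equations gain one root per π/2 in z₀, giving N = 1 + ⌊2z₀/π⌋ = 1 + ⌊1.107⌋ = 2.

N = 2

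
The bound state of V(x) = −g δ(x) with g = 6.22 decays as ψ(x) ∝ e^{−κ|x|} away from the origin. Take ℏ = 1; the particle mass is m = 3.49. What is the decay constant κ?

Integrate −(ℏ²/2m)ψ'' − gδ(x)ψ = Eψ from −ε to +ε: the ψ'' term gives ψ'(0⁺) − ψ'(0⁻) and the δ term gives −(2mg/ℏ²)ψ(0).
With ψ ∝ e^{−κ|x|} this yields −2κ = −2mg/ℏ², so κ = mg/ℏ² = 21.71.

κ = 21.7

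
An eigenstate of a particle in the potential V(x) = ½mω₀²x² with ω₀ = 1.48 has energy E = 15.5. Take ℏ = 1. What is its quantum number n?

n = 10

E_n = ℏω₀(n + ½) ⇒ n = E/(ℏω₀) − ½ = 15.5/1.48 − 0.5 = 9.973 → n = 10.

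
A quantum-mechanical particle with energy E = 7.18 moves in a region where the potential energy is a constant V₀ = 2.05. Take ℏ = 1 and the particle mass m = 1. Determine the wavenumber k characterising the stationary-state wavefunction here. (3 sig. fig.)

With E > V₀ the solution is oscillatory, ψ ∝ e^{±ikx} with k = √(2m(E − V₀))/ℏ.
k = √(2 × 1 × 5.13) = 3.203.

k = 3.20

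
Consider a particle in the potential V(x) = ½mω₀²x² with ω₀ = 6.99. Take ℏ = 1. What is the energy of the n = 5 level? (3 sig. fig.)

Using E_n = (n + ½)ℏω₀: E_5 = 5.5 × 6.99 = 38.45.

E = 38.4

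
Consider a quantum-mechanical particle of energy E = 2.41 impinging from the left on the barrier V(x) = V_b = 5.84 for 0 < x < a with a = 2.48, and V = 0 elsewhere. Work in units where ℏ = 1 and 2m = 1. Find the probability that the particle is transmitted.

E < V_b: inside the barrier ψ ∝ e^{±κx} with κ = √(2m(V_b − E))/ℏ = 1.852.
κa = 4.593, sinh(κa) = 49.39.
The exact tunnelling result is T⁻¹ = 1 + V_b² sinh²(κa) / [4E(V_b − E)] = 2517, so T = 0.000397.

T = 0.000397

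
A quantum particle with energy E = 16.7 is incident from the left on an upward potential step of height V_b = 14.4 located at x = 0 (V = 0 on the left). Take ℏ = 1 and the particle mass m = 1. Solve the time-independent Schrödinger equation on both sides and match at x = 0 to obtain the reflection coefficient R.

R = 0.210

On each side the TISE gives plane waves with k = √(2m(E − V))/ℏ: k₁ = √(2·1·16.7) = 5.779, k₂ = √(2·1·2.3) = 2.145.
Continuity of ψ and ψ′ at the step yields the reflection amplitude r = (k₁ − k₂)/(k₁ + k₂) = 0.4587; thus R = |r|² = 0.2104, T = 0.7896.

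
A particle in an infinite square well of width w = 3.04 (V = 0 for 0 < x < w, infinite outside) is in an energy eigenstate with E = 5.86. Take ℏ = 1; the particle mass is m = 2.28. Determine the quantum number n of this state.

n = 5

For an infinite well E_n = n²π²ℏ²/(2mw²), so n = (w/πℏ)√(2mE).
n = (3.04/π) × √(2 × 2.28 × 5.86) = 5.002 → n = 5.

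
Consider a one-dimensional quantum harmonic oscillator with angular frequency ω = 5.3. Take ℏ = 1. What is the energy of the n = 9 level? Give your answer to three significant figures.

Using E_n = (n + ½)ℏω: E_9 = 9.5 × 5.3 = 50.35.

E = 50.4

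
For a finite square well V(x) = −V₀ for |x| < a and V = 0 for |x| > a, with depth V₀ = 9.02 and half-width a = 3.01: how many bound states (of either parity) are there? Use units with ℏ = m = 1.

N = 9

The dimensionless depth is z₀ = a√(2mV₀)/ℏ = 3.01 × √(18.04) = 12.78.
A new bound state (alternating even/odd) appears each time z₀ passes a multiple of π/2, so N = ⌊2z₀/π⌋ + 1 = ⌊8.139⌋ + 1 = 9.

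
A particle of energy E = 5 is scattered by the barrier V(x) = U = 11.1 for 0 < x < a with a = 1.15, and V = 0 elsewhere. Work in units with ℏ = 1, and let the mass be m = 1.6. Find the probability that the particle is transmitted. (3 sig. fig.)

E < U: inside the barrier ψ ∝ e^{±κx} with κ = √(2m(U − E))/ℏ = 4.418.
κa = 5.081, sinh(κa) = 80.45.
The exact tunnelling result is T⁻¹ = 1 + U² sinh²(κa) / [4E(U − E)] = 6538, so T = 0.000153.

T = 0.000153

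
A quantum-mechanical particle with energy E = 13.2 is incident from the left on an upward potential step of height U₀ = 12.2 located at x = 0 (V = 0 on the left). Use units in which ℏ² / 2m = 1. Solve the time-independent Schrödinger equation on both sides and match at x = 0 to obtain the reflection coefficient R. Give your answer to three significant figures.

The wavenumbers are k₁ = √(2mE)/ℏ = 3.633 on the left and k₂ = √(2m(E − U₀))/ℏ = 1.000 on the right.
Matching ψ and ψ′ at x = 0 gives r = (k₁ − k₂)/(k₁ + k₂), so R = r² = 0.3230 and T = 1 − R = 0.6770.

R = 0.323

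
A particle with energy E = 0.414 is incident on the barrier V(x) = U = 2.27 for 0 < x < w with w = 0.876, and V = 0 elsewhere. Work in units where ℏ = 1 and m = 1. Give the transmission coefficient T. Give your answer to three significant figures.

T = 0.0804

Since E < U the interior solution is evanescent with decay constant κ = √(2m(U − E))/ℏ = 1.927.
κw = 1.688, sinh(κw) = 2.611.
Matching ψ, ψ′ at both faces gives T = [1 + U² sinh²(κw) / (4E(U − E))]⁻¹ = 1/12.43 = 0.0804.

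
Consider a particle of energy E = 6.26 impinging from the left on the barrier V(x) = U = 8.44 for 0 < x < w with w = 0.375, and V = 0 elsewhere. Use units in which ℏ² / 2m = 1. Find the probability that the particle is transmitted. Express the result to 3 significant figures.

T = 0.693

E < U: inside the barrier ψ ∝ e^{±κx} with κ = √(2m(U − E))/ℏ = 1.476.
κw = 0.5537, sinh(κw) = 0.5824.
The exact tunnelling result is T⁻¹ = 1 + U² sinh²(κw) / [4E(U − E)] = 1.443, so T = 0.693.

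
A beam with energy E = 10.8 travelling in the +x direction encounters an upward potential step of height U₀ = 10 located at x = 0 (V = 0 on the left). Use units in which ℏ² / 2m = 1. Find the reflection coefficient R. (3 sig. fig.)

The wavenumbers are k₁ = √(2mE)/ℏ = 3.286 on the left and k₂ = √(2m(E − U₀))/ℏ = 0.8944 on the right.
Continuity of ψ and ψ′ at the step yields the reflection amplitude r = (k₁ − k₂)/(k₁ + k₂) = 0.5721; thus R = |r|² = 0.3273, T = 0.6727.

R = 0.327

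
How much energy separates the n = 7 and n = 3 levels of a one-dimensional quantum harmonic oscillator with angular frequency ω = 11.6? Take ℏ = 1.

ΔE = 46.4

E_n = ℏω(n + ½), so ΔE = (7 − 3) ℏω = 4 × 11.6 = 46.40.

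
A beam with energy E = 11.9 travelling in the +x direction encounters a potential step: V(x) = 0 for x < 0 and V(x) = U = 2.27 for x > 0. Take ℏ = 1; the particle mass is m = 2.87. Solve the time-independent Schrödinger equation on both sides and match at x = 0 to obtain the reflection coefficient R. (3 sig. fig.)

R = 0.00279

The wavenumbers are k₁ = √(2mE)/ℏ = 8.265 on the left and k₂ = √(2m(E − U))/ℏ = 7.435 on the right.
Matching ψ and ψ′ at x = 0 gives r = (k₁ − k₂)/(k₁ + k₂), so R = r² = 0.002795 and T = 1 − R = 0.9972.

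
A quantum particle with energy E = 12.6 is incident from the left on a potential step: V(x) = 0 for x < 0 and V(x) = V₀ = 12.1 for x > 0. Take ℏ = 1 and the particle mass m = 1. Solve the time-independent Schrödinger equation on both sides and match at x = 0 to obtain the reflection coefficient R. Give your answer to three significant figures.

R = 0.446

The wavenumbers are k₁ = √(2mE)/ℏ = 5.020 on the left and k₂ = √(2m(E − V₀))/ℏ = 1.000 on the right.
Continuity of ψ and ψ′ at the step yields the reflection amplitude r = (k₁ − k₂)/(k₁ + k₂) = 0.6678; thus R = |r|² = 0.4459, T = 0.5541.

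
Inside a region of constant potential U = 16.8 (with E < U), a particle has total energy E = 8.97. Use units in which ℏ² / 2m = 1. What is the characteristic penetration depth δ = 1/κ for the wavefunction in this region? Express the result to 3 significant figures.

Since E < U the TISE in this region is ψ'' = κ²ψ with κ = √(2m(U − E))/ℏ.
κ = √(2 × 0.5 × 7.83) = 2.798. The penetration depth is δ = 1/κ = 0.357.

δ = 0.357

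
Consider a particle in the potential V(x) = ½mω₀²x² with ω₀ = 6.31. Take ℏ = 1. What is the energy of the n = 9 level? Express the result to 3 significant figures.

E = 59.9

The oscillator eigenvalues are E_n = ℏω₀(n + ½), so E_9 = 6.31 × 9.5 = 59.95.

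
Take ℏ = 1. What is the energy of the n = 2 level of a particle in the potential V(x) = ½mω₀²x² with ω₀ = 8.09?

The oscillator eigenvalues are E_n = ℏω₀(n + ½), so E_2 = 8.09 × 2.5 = 20.23.

E = 20.2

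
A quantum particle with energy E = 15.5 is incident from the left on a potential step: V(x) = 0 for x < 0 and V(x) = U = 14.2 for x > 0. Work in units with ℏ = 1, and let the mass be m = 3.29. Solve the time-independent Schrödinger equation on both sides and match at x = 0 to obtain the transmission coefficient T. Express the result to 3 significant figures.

On each side the TISE gives plane waves with k = √(2m(E − V))/ℏ: k₁ = √(2·3.29·15.5) = 10.10, k₂ = √(2·3.29·1.3) = 2.925.
Continuity of ψ and ψ′ at the step yields the reflection amplitude r = (k₁ − k₂)/(k₁ + k₂) = 0.5509; thus R = |r|² = 0.3034, T = 0.6966.

T = 0.697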